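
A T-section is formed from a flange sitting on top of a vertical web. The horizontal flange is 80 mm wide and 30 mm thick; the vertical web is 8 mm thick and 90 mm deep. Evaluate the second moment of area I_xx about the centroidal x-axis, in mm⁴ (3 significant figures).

I_xx ≈ 2.66 × 10⁶ mm⁴

Treat the section as a set of non-overlapping primitives; coordinates are from the bounding-box lower-left.
Flange: 80 × 30, A = 2 400 mm², y = 105 mm, Ī = 180 000 mm⁴.
Web: 8 × 90, A = 720 mm², y = 45 mm, Ī = 486 000 mm⁴.
Centroid: ȳ = ΣA·y / ΣA = 91.154 mm.
Transfer each piece to the centroidal x-axis using Ī + A·d² with d = y − 91.154:
  flange: d = 13.846 mm → contributes +640 118 mm⁴
  web: d = -46.154 mm → contributes +2 019 728 mm⁴
Total I = 2 659 846 mm⁴.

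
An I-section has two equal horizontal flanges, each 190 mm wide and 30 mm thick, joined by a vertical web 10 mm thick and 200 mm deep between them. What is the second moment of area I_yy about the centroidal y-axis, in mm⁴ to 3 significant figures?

I_yy ≈ 3.43 × 10⁷ mm⁴

Break the section into simple shapes (no overlaps), measuring from the bottom-left corner of the bounding box.
Bottom flange: 190 × 30, A = 5 700 mm², x = 95 mm, Ī = 17 147 500 mm⁴.
Web: 10 × 200, A = 2 000 mm², x = 95 mm, Ī = 16 667 mm⁴.
Top flange: 190 × 30, A = 5 700 mm², x = 95 mm, Ī = 17 147 500 mm⁴.
By symmetry the centroid is at mid-width, x̄ = 95 mm.
All pieces are centred on the centroidal y-axis, so I = ΣĪ = 34 311 667 mm⁴.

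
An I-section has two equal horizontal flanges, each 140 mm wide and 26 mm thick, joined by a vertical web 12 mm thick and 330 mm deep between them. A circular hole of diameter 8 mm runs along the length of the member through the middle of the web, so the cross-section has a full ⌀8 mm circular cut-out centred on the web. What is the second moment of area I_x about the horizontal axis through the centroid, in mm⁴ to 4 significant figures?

Decompose the section into non-overlapping parts with the origin at the bottom-left of its bounding rectangle.
Bottom flange: 140 × 26, A = 3 640 mm², y = 13 mm, Ī = 205 053 mm⁴.
Web: 12 × 330, A = 3 960 mm², y = 191 mm, Ī = 35 937 000 mm⁴.
Top flange: 140 × 26, A = 3 640 mm², y = 369 mm, Ī = 205 053 mm⁴.
Hole (subtracted): ⌀8, A = 50.2655 mm², y = 191 mm, Ī = 201.062 mm⁴.
By symmetry the centroid is at mid-height, ȳ = 191 mm.
Transfer each piece to the horizontal axis through the centroid using Ī + A·d² with d = y − 191:
  bottom flange: d = -178 mm → contributes +115 534 813 mm⁴
  web: d = 0 mm → contributes +35 937 000 mm⁴
  top flange: d = 178 mm → contributes +115 534 813 mm⁴
  hole: d = 0 mm → contributes −201.062 mm⁴
Total I = 267 006 426 mm⁴.

I_x ≈ 2.670 × 10⁸ mm⁴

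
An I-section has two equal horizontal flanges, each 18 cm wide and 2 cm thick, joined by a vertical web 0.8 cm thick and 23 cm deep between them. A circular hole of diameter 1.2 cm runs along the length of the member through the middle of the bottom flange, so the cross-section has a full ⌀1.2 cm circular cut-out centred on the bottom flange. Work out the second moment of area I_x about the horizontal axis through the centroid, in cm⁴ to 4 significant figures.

Decompose the section into non-overlapping parts with the origin at the bottom-left of its bounding rectangle.
Bottom flange: 18 × 2, A = 36 cm², y = 1 cm, Ī = 12 cm⁴.
Web: 0.8 × 23, A = 18.4 cm², y = 13.5 cm, Ī = 811.133 cm⁴.
Top flange: 18 × 2, A = 36 cm², y = 26 cm, Ī = 12 cm⁴.
Hole (subtracted): ⌀1.2, A = 1.13097 cm², y = 1 cm, Ī = 0.101788 cm⁴.
Centroid: ȳ = ΣA·y / ΣA = 13.6584 cm.
Transfer each piece to the horizontal axis through the centroid using Ī + A·d² with d = y − 13.6584:
  bottom flange: d = -12.6584 cm → contributes +5780.43 cm⁴
  web: d = -0.158366 cm → contributes +811.595 cm⁴
  top flange: d = 12.3416 cm → contributes +5495.37 cm⁴
  hole: d = -12.6584 cm → contributes −181.322 cm⁴
Total I = 11906.1 cm⁴.

I_x ≈ 1.191 × 10⁴ cm⁴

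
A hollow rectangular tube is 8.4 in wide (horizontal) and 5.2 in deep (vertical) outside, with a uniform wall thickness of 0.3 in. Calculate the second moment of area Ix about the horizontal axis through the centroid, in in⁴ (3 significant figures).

Ix ≈ 35.2 in⁴

Decompose the section into non-overlapping parts with the origin at the bottom-left of its bounding rectangle.
Outer rectangle: 8.4 × 5.2, A = 43.68 in², y = 2.6 in, Ī = 98.426 in⁴.
Inner void (subtracted): 7.8 × 4.6, A = 35.88 in², y = 2.6 in, Ī = 63.268 in⁴.
By symmetry the centroid is at mid-height, ȳ = 2.6 in.
All pieces are centred on the horizontal axis through the centroid, so I = ΣĪ (holes subtracted) = 35.157 in⁴.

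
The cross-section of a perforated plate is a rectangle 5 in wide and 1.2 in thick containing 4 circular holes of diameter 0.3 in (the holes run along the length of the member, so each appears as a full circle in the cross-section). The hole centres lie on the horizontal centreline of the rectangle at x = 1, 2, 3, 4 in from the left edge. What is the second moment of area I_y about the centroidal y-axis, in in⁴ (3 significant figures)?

Split into non-overlapping primitives; take the origin at the lower-left of the bounding box.
Plate: 5 × 1.2, A = 6 in², x = 2.5 in, Ī = 12.5 in⁴.
Hole 1 (subtracted): ⌀0.3, A = 0.070686 in², x = 1 in, Ī = 0.00039761 in⁴.
Hole 2 (subtracted): ⌀0.3, A = 0.070686 in², x = 2 in, Ī = 0.00039761 in⁴.
Hole 3 (subtracted): ⌀0.3, A = 0.070686 in², x = 3 in, Ī = 0.00039761 in⁴.
Hole 4 (subtracted): ⌀0.3, A = 0.070686 in², x = 4 in, Ī = 0.00039761 in⁴.
By symmetry the centroid is at mid-width, x̄ = 2.5 in.
Transfer each piece to the centroidal y-axis using Ī + A·d² with d = x − 2.5:
  plate: d = 0 in → contributes +12.5 in⁴
  hole 1: d = -1.5 in → contributes −0.15944 in⁴
  hole 2: d = -0.5 in → contributes −0.018069 in⁴
  hole 3: d = 0.5 in → contributes −0.018069 in⁴
  hole 4: d = 1.5 in → contributes −0.15944 in⁴
Total I = 12.145 in⁴.

I_y ≈ 12.1 in⁴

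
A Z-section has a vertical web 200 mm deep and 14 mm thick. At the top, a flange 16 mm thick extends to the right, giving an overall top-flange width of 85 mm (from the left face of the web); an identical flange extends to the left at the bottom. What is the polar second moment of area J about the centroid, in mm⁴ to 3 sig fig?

J ≈ 3.37 × 10⁷ mm⁴

Treat the section as a set of non-overlapping primitives; coordinates are from the bounding-box lower-left.
Web: 14 × 200, A = 2 800 mm², y = 100 mm, Ī = 9 333 333 mm⁴.
Top flange (beyond web): 71 × 16, A = 1 136 mm², y = 192 mm, Ī = 24 235 mm⁴.
Bottom flange (beyond web): 71 × 16, A = 1 136 mm², y = 8 mm, Ī = 24 235 mm⁴.
Centroid: ȳ = ΣA·y / ΣA = 100 mm.
Transfer each piece to the centroidal x-axis using Ī + A·d² with d = y − 100:
  web: d = 0 mm → contributes +9 333 333 mm⁴
  top flange (beyond web): d = 92 mm → contributes +9 639 339 mm⁴
  bottom flange (beyond web): d = -92 mm → contributes +9 639 339 mm⁴
Total I = 28 612 011 mm⁴.
For the y-axis: x̄ = 78 mm.
Repeating about the centroidal y-axis gives I_y = 5 103 963 mm⁴.
Polar second moment: J = I_x + I_y = 33 715 973 mm⁴.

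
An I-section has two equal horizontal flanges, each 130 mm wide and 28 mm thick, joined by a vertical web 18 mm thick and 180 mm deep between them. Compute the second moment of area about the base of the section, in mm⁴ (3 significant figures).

I_base ≈ 2.34 × 10⁸ mm⁴

Decompose the section into non-overlapping parts with the origin at the bottom-left of its bounding rectangle.
Bottom flange: 130 × 28, A = 3 640 mm², y = 14 mm, Ī = 237 813 mm⁴.
Web: 18 × 180, A = 3 240 mm², y = 118 mm, Ī = 8 748 000 mm⁴.
Top flange: 130 × 28, A = 3 640 mm², y = 222 mm, Ī = 237 813 mm⁴.
Transfer each piece to the base of the section using Ī + A·d² with d = y − 0:
  bottom flange: d = 14 mm → contributes +951 253 mm⁴
  web: d = 118 mm → contributes +53 861 760 mm⁴
  top flange: d = 222 mm → contributes +179 631 573 mm⁴
Total I = 234 444 587 mm⁴.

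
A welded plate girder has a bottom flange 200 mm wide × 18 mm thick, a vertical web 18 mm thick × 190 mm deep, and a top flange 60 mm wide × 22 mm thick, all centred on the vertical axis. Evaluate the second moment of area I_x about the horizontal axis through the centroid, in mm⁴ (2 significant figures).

I_x ≈ 5.8 × 10⁷ mm⁴

Treat the section as a set of non-overlapping primitives; coordinates are from the bounding-box lower-left.
Bottom plate: 200 × 18, A = 3 600 mm², y = 9 mm, Ī = 97 200 mm⁴.
Web plate: 18 × 190, A = 3 420 mm², y = 113 mm, Ī = 10 288 500 mm⁴.
Top plate: 60 × 22, A = 1 320 mm², y = 219 mm, Ī = 53 240 mm⁴.
Centroid: ȳ = ΣA·y / ΣA = 84.88 mm.
Transfer each piece to the horizontal axis through the centroid using Ī + A·d² with d = y − 84.88:
  bottom plate: d = -75.88 mm → contributes +20 827 861 mm⁴
  web plate: d = 28.12 mm → contributes +12 991 871 mm⁴
  top plate: d = 134.1 mm → contributes +23 795 898 mm⁴
Total I = 57 615 629 mm⁴.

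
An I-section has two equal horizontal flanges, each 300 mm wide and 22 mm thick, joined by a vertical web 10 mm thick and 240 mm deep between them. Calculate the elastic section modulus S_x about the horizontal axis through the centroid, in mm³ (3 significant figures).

S_x ≈ 1.68 × 10⁶ mm³

Split into non-overlapping primitives; take the origin at the lower-left of the bounding box.
Bottom flange: 300 × 22, A = 6 600 mm², y = 11 mm, Ī = 266 200 mm⁴.
Web: 10 × 240, A = 2 400 mm², y = 142 mm, Ī = 11 520 000 mm⁴.
Top flange: 300 × 22, A = 6 600 mm², y = 273 mm, Ī = 266 200 mm⁴.
By symmetry the centroid is at mid-height, ȳ = 142 mm.
Transfer each piece to the horizontal axis through the centroid using Ī + A·d² with d = y − 142:
  bottom flange: d = -131 mm → contributes +113 528 800 mm⁴
  web: d = 0 mm → contributes +11 520 000 mm⁴
  top flange: d = 131 mm → contributes +113 528 800 mm⁴
Total I = 238 577 600 mm⁴.
Extreme fibre distance c = 142 mm; S = I/c = 1 680 124 mm³.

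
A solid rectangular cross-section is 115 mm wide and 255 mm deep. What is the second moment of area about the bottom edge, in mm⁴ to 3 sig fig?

I_base ≈ 6.36 × 10⁸ mm⁴

The section: 115 × 255, A = 29 325 mm², y = 127.5 mm, Ī = 158 904 844 mm⁴.
Transfer it to a horizontal axis along the bottom face using Ī + A·d² with d = y − 0:
  the section: d = 127.5 mm → contributes +635 619 375 mm⁴
Total I = 635 619 375 mm⁴.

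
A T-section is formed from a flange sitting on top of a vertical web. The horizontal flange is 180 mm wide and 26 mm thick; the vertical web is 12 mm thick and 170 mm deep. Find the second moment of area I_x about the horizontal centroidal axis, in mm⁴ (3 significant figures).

Decompose the section into non-overlapping parts with the origin at the bottom-left of its bounding rectangle.
Flange: 180 × 26, A = 4 680 mm², y = 183 mm, Ī = 263 640 mm⁴.
Web: 12 × 170, A = 2 040 mm², y = 85 mm, Ī = 4 913 000 mm⁴.
Centroid: ȳ = ΣA·y / ΣA = 153.25 mm.
Transfer each piece to the horizontal centroidal axis using Ī + A·d² with d = y − 153.25:
  flange: d = 29.75 mm → contributes +4 405 733 mm⁴
  web: d = -68.25 mm → contributes +14 415 448 mm⁴
Total I = 18 821 180 mm⁴.

I_x ≈ 1.88 × 10⁷ mm⁴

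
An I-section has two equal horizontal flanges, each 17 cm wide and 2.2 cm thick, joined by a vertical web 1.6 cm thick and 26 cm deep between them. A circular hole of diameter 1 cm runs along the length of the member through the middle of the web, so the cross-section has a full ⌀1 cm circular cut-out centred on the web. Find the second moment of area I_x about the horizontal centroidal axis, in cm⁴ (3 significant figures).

I_x ≈ 1.72 × 10⁴ cm⁴

Split into non-overlapping primitives; take the origin at the lower-left of the bounding box.
Bottom flange: 17 × 2.2, A = 37.4 cm², y = 1.1 cm, Ī = 15.085 cm⁴.
Web: 1.6 × 26, A = 41.6 cm², y = 15.2 cm, Ī = 2343.5 cm⁴.
Top flange: 17 × 2.2, A = 37.4 cm², y = 29.3 cm, Ī = 15.085 cm⁴.
Hole (subtracted): ⌀1, A = 0.7854 cm², y = 15.2 cm, Ī = 0.049087 cm⁴.
By symmetry the centroid is at mid-height, ȳ = 15.2 cm.
Transfer each piece to the horizontal centroidal axis using Ī + A·d² with d = y − 15.2:
  bottom flange: d = -14.1 cm → contributes +7450.6 cm⁴
  web: d = 0 cm → contributes +2343.5 cm⁴
  top flange: d = 14.1 cm → contributes +7450.6 cm⁴
  hole: d = 0 cm → contributes −0.049087 cm⁴
Total I = 17 245 cm⁴.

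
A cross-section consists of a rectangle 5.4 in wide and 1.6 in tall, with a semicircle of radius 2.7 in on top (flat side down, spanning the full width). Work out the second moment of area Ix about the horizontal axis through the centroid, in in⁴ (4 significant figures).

Ix ≈ 26.32 in⁴

Treat the section as a set of non-overlapping primitives; coordinates are from the bounding-box lower-left.
Rectangular body: 5.4 × 1.6, A = 8.64 in², y = 0.8 in, Ī = 1.8432 in⁴.
Semicircular cap: semicircle r = 2.7, A = 11.4511 in², y = 2.74592 in, Ī = 5.83293 in⁴.
Centroid: ȳ = ΣA·y / ΣA = 1.90909 in.
Transfer each piece to the horizontal axis through the centroid using Ī + A·d² with d = y − 1.90909:
  rectangular body: d = -1.10909 in → contributes +12.4711 in⁴
  semicircular cap: d = 0.836824 in → contributes +13.8518 in⁴
Total I = 26.323 in⁴.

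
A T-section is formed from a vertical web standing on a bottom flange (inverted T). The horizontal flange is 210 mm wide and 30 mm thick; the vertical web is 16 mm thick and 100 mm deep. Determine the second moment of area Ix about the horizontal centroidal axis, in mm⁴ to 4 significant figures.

Ix ≈ 7.197 × 10⁶ mm⁴

Break the section into simple shapes (no overlaps), measuring from the bottom-left corner of the bounding box.
Flange: 210 × 30, A = 6 300 mm², y = 15 mm, Ī = 472 500 mm⁴.
Web: 16 × 100, A = 1 600 mm², y = 80 mm, Ī = 1 333 333 mm⁴.
Centroid: ȳ = ΣA·y / ΣA = 28.1646 mm.
Transfer each piece to the horizontal centroidal axis using Ī + A·d² with d = y − 28.1646:
  flange: d = -13.1646 mm → contributes +1 564 325 mm⁴
  web: d = 51.8354 mm → contributes +5 632 394 mm⁴
Total I = 7 196 719 mm⁴.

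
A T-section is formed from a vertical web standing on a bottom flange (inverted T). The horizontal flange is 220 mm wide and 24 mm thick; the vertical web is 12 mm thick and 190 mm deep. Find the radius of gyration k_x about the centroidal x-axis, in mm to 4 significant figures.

Break the section into simple shapes (no overlaps), measuring from the bottom-left corner of the bounding box.
Flange: 220 × 24, A = 5 280 mm², y = 12 mm, Ī = 253 440 mm⁴.
Web: 12 × 190, A = 2 280 mm², y = 119 mm, Ī = 6 859 000 mm⁴.
Centroid: ȳ = ΣA·y / ΣA = 44.2698 mm.
Transfer each piece to the centroidal x-axis using Ī + A·d² with d = y − 44.2698:
  flange: d = -32.2698 mm → contributes +5 751 729 mm⁴
  web: d = 74.7302 mm → contributes +19 591 880 mm⁴
Total I = 25 343 610 mm⁴.
Radius of gyration: k = √(I/A) = √(25 343 610 / 7 560) = 57.8993 mm.

k_x ≈ 57.90 mm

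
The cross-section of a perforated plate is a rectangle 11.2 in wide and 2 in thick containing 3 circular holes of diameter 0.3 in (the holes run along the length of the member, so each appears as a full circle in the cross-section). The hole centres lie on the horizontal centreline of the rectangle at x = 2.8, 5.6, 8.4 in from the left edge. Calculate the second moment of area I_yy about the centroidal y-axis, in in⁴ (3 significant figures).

I_yy ≈ 233 in⁴

Decompose the section into non-overlapping parts with the origin at the bottom-left of its bounding rectangle.
Plate: 11.2 × 2, A = 22.4 in², x = 5.6 in, Ī = 234.15 in⁴.
Hole 1 (subtracted): ⌀0.3, A = 0.070686 in², x = 2.8 in, Ī = 0.00039761 in⁴.
Hole 2 (subtracted): ⌀0.3, A = 0.070686 in², x = 5.6 in, Ī = 0.00039761 in⁴.
Hole 3 (subtracted): ⌀0.3, A = 0.070686 in², x = 8.4 in, Ī = 0.00039761 in⁴.
By symmetry the centroid is at mid-width, x̄ = 5.6 in.
Transfer each piece to the centroidal y-axis using Ī + A·d² with d = x − 5.6:
  plate: d = 0 in → contributes +234.15 in⁴
  hole 1: d = -2.8 in → contributes −0.55457 in⁴
  hole 2: d = 0 in → contributes −0.00039761 in⁴
  hole 3: d = 2.8 in → contributes −0.55457 in⁴
Total I = 233.05 in⁴.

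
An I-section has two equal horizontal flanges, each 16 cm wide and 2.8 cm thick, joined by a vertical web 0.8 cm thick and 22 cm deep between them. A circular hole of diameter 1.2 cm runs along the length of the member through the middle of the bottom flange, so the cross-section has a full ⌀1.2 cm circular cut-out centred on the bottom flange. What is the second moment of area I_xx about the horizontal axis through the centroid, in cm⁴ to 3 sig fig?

I_xx ≈ 1.44 × 10⁴ cm⁴

Break the section into simple shapes (no overlaps), measuring from the bottom-left corner of the bounding box.
Bottom flange: 16 × 2.8, A = 44.8 cm², y = 1.4 cm, Ī = 29.269 cm⁴.
Web: 0.8 × 22, A = 17.6 cm², y = 13.8 cm, Ī = 709.87 cm⁴.
Top flange: 16 × 2.8, A = 44.8 cm², y = 26.2 cm, Ī = 29.269 cm⁴.
Hole (subtracted): ⌀1.2, A = 1.131 cm², y = 1.4 cm, Ī = 0.10179 cm⁴.
Centroid: ȳ = ΣA·y / ΣA = 13.932 cm.
Transfer each piece to the horizontal axis through the centroid using Ī + A·d² with d = y − 13.932:
  bottom flange: d = -12.532 cm → contributes +7065.4 cm⁴
  web: d = -0.13222 cm → contributes +710.17 cm⁴
  top flange: d = 12.268 cm → contributes +6771.6 cm⁴
  hole: d = -12.532 cm → contributes −177.73 cm⁴
Total I = 14 369 cm⁴.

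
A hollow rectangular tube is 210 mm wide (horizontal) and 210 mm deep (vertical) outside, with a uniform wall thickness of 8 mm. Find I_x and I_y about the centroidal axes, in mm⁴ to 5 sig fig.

Break the section into simple shapes (no overlaps), measuring from the bottom-left corner of the bounding box.
Outer rectangle: 210 × 210, A = 44 100 mm², y = 105 mm, Ī = 162 067 500 mm⁴.
Inner void (subtracted): 194 × 194, A = 37 636 mm², y = 105 mm, Ī = 118 039 041 mm⁴.
By symmetry the centroid is at mid-height, ȳ = 105 mm.
All pieces are centred on the centroidal x-axis, so I = ΣĪ (holes subtracted) = 44 028 459 mm⁴.
Repeating about the centroidal y-axis gives I_y = 44 028 459 mm⁴.

I_x ≈ 4.4028 × 10⁷ mm⁴, I_y ≈ 4.4028 × 10⁷ mm⁴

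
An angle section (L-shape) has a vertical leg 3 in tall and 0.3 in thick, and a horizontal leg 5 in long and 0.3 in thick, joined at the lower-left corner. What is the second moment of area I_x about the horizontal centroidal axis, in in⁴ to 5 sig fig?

Treat the section as a set of non-overlapping primitives; coordinates are from the bounding-box lower-left.
Vertical leg: 0.3 × 3, A = 0.9 in², y = 1.5 in, Ī = 0.675 in⁴.
Horizontal leg (remainder): 4.7 × 0.3, A = 1.41 in², y = 0.15 in, Ī = 0.010575 in⁴.
Centroid: ȳ = ΣA·y / ΣA = 0.675974 in.
Transfer each piece to the horizontal centroidal axis using Ī + A·d² with d = y − 0.675974:
  vertical leg: d = 0.824026 in → contributes +1.286117 in⁴
  horizontal leg (remainder): d = -0.525974 in → contributes +0.4006496 in⁴
Total I = 1.686767 in⁴.

I_x ≈ 1.6868 in⁴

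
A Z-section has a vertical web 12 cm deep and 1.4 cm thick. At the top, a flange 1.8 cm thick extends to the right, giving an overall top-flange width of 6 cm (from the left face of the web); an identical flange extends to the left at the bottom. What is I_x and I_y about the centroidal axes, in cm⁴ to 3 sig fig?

Treat the section as a set of non-overlapping primitives; coordinates are from the bounding-box lower-left.
Web: 1.4 × 12, A = 16.8 cm², y = 6 cm, Ī = 201.6 cm⁴.
Top flange (beyond web): 4.6 × 1.8, A = 8.28 cm², y = 11.1 cm, Ī = 2.2356 cm⁴.
Bottom flange (beyond web): 4.6 × 1.8, A = 8.28 cm², y = 0.9 cm, Ī = 2.2356 cm⁴.
Centroid: ȳ = ΣA·y / ΣA = 6 cm.
Transfer each piece to the centroidal x-axis using Ī + A·d² with d = y − 6:
  web: d = 0 cm → contributes +201.6 cm⁴
  top flange (beyond web): d = 5.1 cm → contributes +217.6 cm⁴
  bottom flange (beyond web): d = -5.1 cm → contributes +217.6 cm⁴
Total I = 636.8 cm⁴.
For the y-axis: x̄ = 5.3 cm.
Repeating about the centroidal y-axis gives I_y = 180.98 cm⁴.

I_x ≈ 637 cm⁴, I_y ≈ 181 cm⁴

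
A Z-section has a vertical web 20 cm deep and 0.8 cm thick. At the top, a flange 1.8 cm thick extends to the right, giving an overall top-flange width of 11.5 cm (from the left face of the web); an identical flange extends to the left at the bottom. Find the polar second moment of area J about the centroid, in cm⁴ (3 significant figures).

J ≈ 5380 cm⁴

Split into non-overlapping primitives; take the origin at the lower-left of the bounding box.
Web: 0.8 × 20, A = 16 cm², y = 10 cm, Ī = 533.33 cm⁴.
Top flange (beyond web): 10.7 × 1.8, A = 19.26 cm², y = 19.1 cm, Ī = 5.2002 cm⁴.
Bottom flange (beyond web): 10.7 × 1.8, A = 19.26 cm², y = 0.9 cm, Ī = 5.2002 cm⁴.
Centroid: ȳ = ΣA·y / ΣA = 10 cm.
Transfer each piece to the centroidal x-axis using Ī + A·d² with d = y − 10:
  web: d = 0 cm → contributes +533.33 cm⁴
  top flange (beyond web): d = 9.1 cm → contributes +1600.1 cm⁴
  bottom flange (beyond web): d = -9.1 cm → contributes +1600.1 cm⁴
Total I = 3733.6 cm⁴.
For the y-axis: x̄ = 11.1 cm.
Repeating about the centroidal y-axis gives I_y = 1641.9 cm⁴.
Polar second moment: J = I_x + I_y = 5375.5 cm⁴.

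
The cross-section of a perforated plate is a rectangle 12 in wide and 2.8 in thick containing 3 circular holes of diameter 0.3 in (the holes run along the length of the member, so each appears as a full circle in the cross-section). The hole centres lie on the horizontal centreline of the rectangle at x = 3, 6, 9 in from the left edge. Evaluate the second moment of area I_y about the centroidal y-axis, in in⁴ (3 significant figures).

I_y ≈ 402 in⁴

Split into non-overlapping primitives; take the origin at the lower-left of the bounding box.
Plate: 12 × 2.8, A = 33.6 in², x = 6 in, Ī = 403.2 in⁴.
Hole 1 (subtracted): ⌀0.3, A = 0.070686 in², x = 3 in, Ī = 0.00039761 in⁴.
Hole 2 (subtracted): ⌀0.3, A = 0.070686 in², x = 6 in, Ī = 0.00039761 in⁴.
Hole 3 (subtracted): ⌀0.3, A = 0.070686 in², x = 9 in, Ī = 0.00039761 in⁴.
By symmetry the centroid is at mid-width, x̄ = 6 in.
Transfer each piece to the centroidal y-axis using Ī + A·d² with d = x − 6:
  plate: d = 0 in → contributes +403.2 in⁴
  hole 1: d = -3 in → contributes −0.63657 in⁴
  hole 2: d = 0 in → contributes −0.00039761 in⁴
  hole 3: d = 3 in → contributes −0.63657 in⁴
Total I = 401.93 in⁴.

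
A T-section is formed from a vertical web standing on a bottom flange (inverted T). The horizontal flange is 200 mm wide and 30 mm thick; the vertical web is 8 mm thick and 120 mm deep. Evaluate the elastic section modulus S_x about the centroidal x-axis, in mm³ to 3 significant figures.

S_x ≈ 5.02 × 10⁴ mm³

Split into non-overlapping primitives; take the origin at the lower-left of the bounding box.
Flange: 200 × 30, A = 6 000 mm², y = 15 mm, Ī = 450 000 mm⁴.
Web: 8 × 120, A = 960 mm², y = 90 mm, Ī = 1 152 000 mm⁴.
Centroid: ȳ = ΣA·y / ΣA = 25.345 mm.
Transfer each piece to the centroidal x-axis using Ī + A·d² with d = y − 25.345:
  flange: d = -10.345 mm → contributes +1 092 093 mm⁴
  web: d = 64.655 mm → contributes +5 165 080 mm⁴
Total I = 6 257 172 mm⁴.
Extreme fibre distance c = 124.66 mm; S = I/c = 50 196 mm³.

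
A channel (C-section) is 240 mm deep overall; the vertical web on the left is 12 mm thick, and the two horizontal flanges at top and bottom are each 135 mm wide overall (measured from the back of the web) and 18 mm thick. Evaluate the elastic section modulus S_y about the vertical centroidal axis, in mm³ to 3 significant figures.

Break the section into simple shapes (no overlaps), measuring from the bottom-left corner of the bounding box.
Web: 12 × 240, A = 2 880 mm², x = 6 mm, Ī = 34 560 mm⁴.
Top flange (beyond web): 123 × 18, A = 2 214 mm², x = 73.5 mm, Ī = 2 791 301 mm⁴.
Bottom flange (beyond web): 123 × 18, A = 2 214 mm², x = 73.5 mm, Ī = 2 791 301 mm⁴.
Centroid: x̄ = ΣA·x / ΣA = 46.899 mm.
Transfer each piece to the vertical centroidal axis using Ī + A·d² with d = x − 46.899:
  web: d = -40.899 mm → contributes +4 852 021 mm⁴
  top flange (beyond web): d = 26.601 mm → contributes +4 357 954 mm⁴
  bottom flange (beyond web): d = 26.601 mm → contributes +4 357 954 mm⁴
Total I = 13 567 929 mm⁴.
Extreme fibre distance c = 88.101 mm; S = I/c = 154 004 mm³.

S_y ≈ 1.54 × 10⁵ mm³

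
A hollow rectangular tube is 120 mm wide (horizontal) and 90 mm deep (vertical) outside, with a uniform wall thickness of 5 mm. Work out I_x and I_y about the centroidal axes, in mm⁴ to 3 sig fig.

Split into non-overlapping primitives; take the origin at the lower-left of the bounding box.
Outer rectangle: 120 × 90, A = 10 800 mm², y = 45 mm, Ī = 7 290 000 mm⁴.
Inner void (subtracted): 110 × 80, A = 8 800 mm², y = 45 mm, Ī = 4 693 333 mm⁴.
By symmetry the centroid is at mid-height, ȳ = 45 mm.
All pieces are centred on the centroidal x-axis, so I = ΣĪ (holes subtracted) = 2 596 667 mm⁴.
Repeating about the centroidal y-axis gives I_y = 4 086 667 mm⁴.

I_x ≈ 2.60 × 10⁶ mm⁴, I_y ≈ 4.09 × 10⁶ mm⁴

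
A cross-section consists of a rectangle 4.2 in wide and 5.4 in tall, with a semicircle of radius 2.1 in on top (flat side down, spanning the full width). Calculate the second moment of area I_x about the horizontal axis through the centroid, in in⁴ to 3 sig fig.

Treat the section as a set of non-overlapping primitives; coordinates are from the bounding-box lower-left.
Rectangular body: 4.2 × 5.4, A = 22.68 in², y = 2.7 in, Ī = 55.112 in⁴.
Semicircular cap: semicircle r = 2.1, A = 6.9272 in², y = 6.2913 in, Ī = 2.1346 in⁴.
Centroid: ȳ = ΣA·y / ΣA = 3.5403 in.
Transfer each piece to the horizontal axis through the centroid using Ī + A·d² with d = y − 3.5403:
  rectangular body: d = -0.84025 in → contributes +71.125 in⁴
  semicircular cap: d = 2.751 in → contributes +54.56 in⁴
Total I = 125.69 in⁴.

I_x ≈ 126 in⁴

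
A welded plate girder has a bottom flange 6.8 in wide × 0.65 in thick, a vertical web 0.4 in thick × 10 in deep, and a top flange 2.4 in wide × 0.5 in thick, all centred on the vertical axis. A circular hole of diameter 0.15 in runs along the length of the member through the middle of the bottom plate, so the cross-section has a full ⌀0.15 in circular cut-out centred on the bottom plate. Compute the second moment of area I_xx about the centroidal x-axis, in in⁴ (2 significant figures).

Split into non-overlapping primitives; take the origin at the lower-left of the bounding box.
Bottom plate: 6.8 × 0.65, A = 4.42 in², y = 0.325 in, Ī = 0.1556 in⁴.
Web plate: 0.4 × 10, A = 4 in², y = 5.65 in, Ī = 33.33 in⁴.
Top plate: 2.4 × 0.5, A = 1.2 in², y = 10.9 in, Ī = 0.025 in⁴.
Hole (subtracted): ⌀0.15, A = 0.01767 in², y = 0.325 in, Ī = 0.00002485 in⁴.
Centroid: ȳ = ΣA·y / ΣA = 3.865 in.
Transfer each piece to the centroidal x-axis using Ī + A·d² with d = y − 3.865:
  bottom plate: d = -3.54 in → contributes +55.54 in⁴
  web plate: d = 1.785 in → contributes +46.08 in⁴
  top plate: d = 7.035 in → contributes +59.42 in⁴
  hole: d = -3.54 in → contributes −0.2214 in⁴
Total I = 160.8 in⁴.

I_xx ≈ 160 in⁴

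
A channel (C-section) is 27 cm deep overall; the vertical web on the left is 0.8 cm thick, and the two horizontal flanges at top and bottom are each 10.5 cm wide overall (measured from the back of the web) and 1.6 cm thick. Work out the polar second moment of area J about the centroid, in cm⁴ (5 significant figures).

Break the section into simple shapes (no overlaps), measuring from the bottom-left corner of the bounding box.
Web: 0.8 × 27, A = 21.6 cm², y = 13.5 cm, Ī = 1312.2 cm⁴.
Top flange (beyond web): 9.7 × 1.6, A = 15.52 cm², y = 26.2 cm, Ī = 3.310933 cm⁴.
Bottom flange (beyond web): 9.7 × 1.6, A = 15.52 cm², y = 0.8 cm, Ī = 3.310933 cm⁴.
By symmetry the centroid is at mid-height, ȳ = 13.5 cm.
Transfer each piece to the centroidal x-axis using Ī + A·d² with d = y − 13.5:
  web: d = 0 cm → contributes +1312.2 cm⁴
  top flange (beyond web): d = 12.7 cm → contributes +2506.532 cm⁴
  bottom flange (beyond web): d = -12.7 cm → contributes +2506.532 cm⁴
Total I = 6325.263 cm⁴.
For the y-axis: x̄ = 3.495745 cm.
Repeating about the centroidal y-axis gives I_y = 595.5889 cm⁴.
Polar second moment: J = I_x + I_y = 6920.852 cm⁴.

J ≈ 6920.9 cm⁴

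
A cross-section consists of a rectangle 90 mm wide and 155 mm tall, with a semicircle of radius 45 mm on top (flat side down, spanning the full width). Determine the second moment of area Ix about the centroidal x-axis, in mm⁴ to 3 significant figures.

Break the section into simple shapes (no overlaps), measuring from the bottom-left corner of the bounding box.
Rectangular body: 90 × 155, A = 13 950 mm², y = 77.5 mm, Ī = 27 929 063 mm⁴.
Semicircular cap: semicircle r = 45, A = 3180.9 mm², y = 174.1 mm, Ī = 450 072 mm⁴.
Centroid: ȳ = ΣA·y / ΣA = 95.436 mm.
Transfer each piece to the centroidal x-axis using Ī + A·d² with d = y − 95.436:
  rectangular body: d = -17.936 mm → contributes +32 417 004 mm⁴
  semicircular cap: d = 78.662 mm → contributes +20 132 400 mm⁴
Total I = 52 549 404 mm⁴.

Ix ≈ 5.25 × 10⁷ mm⁴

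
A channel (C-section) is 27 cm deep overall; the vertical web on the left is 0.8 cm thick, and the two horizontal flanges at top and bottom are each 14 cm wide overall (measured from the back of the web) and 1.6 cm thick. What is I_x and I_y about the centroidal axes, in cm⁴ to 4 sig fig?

Split into non-overlapping primitives; take the origin at the lower-left of the bounding box.
Web: 0.8 × 27, A = 21.6 cm², y = 13.5 cm, Ī = 1312.2 cm⁴.
Top flange (beyond web): 13.2 × 1.6, A = 21.12 cm², y = 26.2 cm, Ī = 4.5056 cm⁴.
Bottom flange (beyond web): 13.2 × 1.6, A = 21.12 cm², y = 0.8 cm, Ī = 4.5056 cm⁴.
By symmetry the centroid is at mid-height, ȳ = 13.5 cm.
Transfer each piece to the centroidal x-axis using Ī + A·d² with d = y − 13.5:
  web: d = 0 cm → contributes +1312.2 cm⁴
  top flange (beyond web): d = 12.7 cm → contributes +3410.95 cm⁴
  bottom flange (beyond web): d = -12.7 cm → contributes +3410.95 cm⁴
Total I = 8134.1 cm⁴.
For the y-axis: x̄ = 5.03158 cm.
Repeating about the centroidal y-axis gives I_y = 1314.77 cm⁴.

I_x ≈ 8134 cm⁴, I_y ≈ 1315 cm⁴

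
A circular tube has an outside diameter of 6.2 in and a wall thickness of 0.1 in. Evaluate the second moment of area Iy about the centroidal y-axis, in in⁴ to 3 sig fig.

Iy ≈ 8.92 in⁴

Treat the section as a set of non-overlapping primitives; coordinates are from the bounding-box lower-left.
Outer circle: ⌀6.2, A = 30.191 in², x = 3.1 in, Ī = 72.533 in⁴.
Bore (subtracted): ⌀6, A = 28.274 in², x = 3.1 in, Ī = 63.617 in⁴.
By symmetry the centroid is at mid-width, x̄ = 3.1 in.
All pieces are centred on the centroidal y-axis, so I = ΣĪ (holes subtracted) = 8.9159 in⁴.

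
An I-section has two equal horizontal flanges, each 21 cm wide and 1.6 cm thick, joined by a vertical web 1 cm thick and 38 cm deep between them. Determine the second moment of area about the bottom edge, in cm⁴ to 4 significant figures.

Split into non-overlapping primitives; take the origin at the lower-left of the bounding box.
Bottom flange: 21 × 1.6, A = 33.6 cm², y = 0.8 cm, Ī = 7.168 cm⁴.
Web: 1 × 38, A = 38 cm², y = 20.6 cm, Ī = 4572.67 cm⁴.
Top flange: 21 × 1.6, A = 33.6 cm², y = 40.4 cm, Ī = 7.168 cm⁴.
Transfer each piece to the bottom edge using Ī + A·d² with d = y − 0:
  bottom flange: d = 0.8 cm → contributes +28.672 cm⁴
  web: d = 20.6 cm → contributes +20698.3 cm⁴
  top flange: d = 40.4 cm → contributes +54847.7 cm⁴
Total I = 75574.8 cm⁴.

I_base ≈ 7.557 × 10⁴ cm⁴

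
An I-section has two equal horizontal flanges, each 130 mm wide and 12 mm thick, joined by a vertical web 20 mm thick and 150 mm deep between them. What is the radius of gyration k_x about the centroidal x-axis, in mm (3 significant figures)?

Break the section into simple shapes (no overlaps), measuring from the bottom-left corner of the bounding box.
Bottom flange: 130 × 12, A = 1 560 mm², y = 6 mm, Ī = 18 720 mm⁴.
Web: 20 × 150, A = 3 000 mm², y = 87 mm, Ī = 5 625 000 mm⁴.
Top flange: 130 × 12, A = 1 560 mm², y = 168 mm, Ī = 18 720 mm⁴.
By symmetry the centroid is at mid-height, ȳ = 87 mm.
Transfer each piece to the centroidal x-axis using Ī + A·d² with d = y − 87:
  bottom flange: d = -81 mm → contributes +10 253 880 mm⁴
  web: d = 0 mm → contributes +5 625 000 mm⁴
  top flange: d = 81 mm → contributes +10 253 880 mm⁴
Total I = 26 132 760 mm⁴.
Radius of gyration: k = √(I/A) = √(26 132 760 / 6 120) = 65.346 mm.

k_x ≈ 65.3 mm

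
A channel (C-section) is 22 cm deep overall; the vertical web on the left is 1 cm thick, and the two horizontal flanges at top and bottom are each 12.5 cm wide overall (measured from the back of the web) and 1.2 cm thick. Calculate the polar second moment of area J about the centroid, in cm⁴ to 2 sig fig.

J ≈ 4700 cm⁴

Treat the section as a set of non-overlapping primitives; coordinates are from the bounding-box lower-left.
Web: 1 × 22, A = 22 cm², y = 11 cm, Ī = 887.3 cm⁴.
Top flange (beyond web): 11.5 × 1.2, A = 13.8 cm², y = 21.4 cm, Ī = 1.656 cm⁴.
Bottom flange (beyond web): 11.5 × 1.2, A = 13.8 cm², y = 0.6 cm, Ī = 1.656 cm⁴.
By symmetry the centroid is at mid-height, ȳ = 11 cm.
Transfer each piece to the centroidal x-axis using Ī + A·d² with d = y − 11:
  web: d = 0 cm → contributes +887.3 cm⁴
  top flange (beyond web): d = 10.4 cm → contributes +1 494 cm⁴
  bottom flange (beyond web): d = -10.4 cm → contributes +1 494 cm⁴
Total I = 3 876 cm⁴.
For the y-axis: x̄ = 3.978 cm.
Repeating about the centroidal y-axis gives I_y = 784.2 cm⁴.
Polar second moment: J = I_x + I_y = 4 660 cm⁴.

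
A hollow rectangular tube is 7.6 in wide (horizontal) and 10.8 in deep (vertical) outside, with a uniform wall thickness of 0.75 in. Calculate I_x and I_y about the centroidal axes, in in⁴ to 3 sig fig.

I_x ≈ 389 in⁴, I_y ≈ 219 in⁴

Treat the section as a set of non-overlapping primitives; coordinates are from the bounding-box lower-left.
Outer rectangle: 7.6 × 10.8, A = 82.08 in², y = 5.4 in, Ī = 797.82 in⁴.
Inner void (subtracted): 6.1 × 9.3, A = 56.73 in², y = 5.4 in, Ī = 408.88 in⁴.
By symmetry the centroid is at mid-height, ȳ = 5.4 in.
All pieces are centred on the centroidal x-axis, so I = ΣĪ (holes subtracted) = 388.94 in⁴.
Repeating about the centroidal y-axis gives I_y = 219.17 in⁴.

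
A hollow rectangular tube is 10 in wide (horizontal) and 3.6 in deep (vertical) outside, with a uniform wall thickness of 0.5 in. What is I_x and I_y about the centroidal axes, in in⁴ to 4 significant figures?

I_x ≈ 25.70 in⁴, I_y ≈ 142.1 in⁴

Break the section into simple shapes (no overlaps), measuring from the bottom-left corner of the bounding box.
Outer rectangle: 10 × 3.6, A = 36 in², y = 1.8 in, Ī = 38.88 in⁴.
Inner void (subtracted): 9 × 2.6, A = 23.4 in², y = 1.8 in, Ī = 13.182 in⁴.
By symmetry the centroid is at mid-height, ȳ = 1.8 in.
All pieces are centred on the centroidal x-axis, so I = ΣĪ (holes subtracted) = 25.698 in⁴.
Repeating about the centroidal y-axis gives I_y = 142.05 in⁴.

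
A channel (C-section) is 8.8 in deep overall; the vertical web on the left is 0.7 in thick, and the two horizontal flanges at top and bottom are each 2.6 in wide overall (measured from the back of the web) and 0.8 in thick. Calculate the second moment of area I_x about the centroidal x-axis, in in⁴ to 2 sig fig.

Treat the section as a set of non-overlapping primitives; coordinates are from the bounding-box lower-left.
Web: 0.7 × 8.8, A = 6.16 in², y = 4.4 in, Ī = 39.75 in⁴.
Top flange (beyond web): 1.9 × 0.8, A = 1.52 in², y = 8.4 in, Ī = 0.08107 in⁴.
Bottom flange (beyond web): 1.9 × 0.8, A = 1.52 in², y = 0.4 in, Ī = 0.08107 in⁴.
By symmetry the centroid is at mid-height, ȳ = 4.4 in.
Transfer each piece to the centroidal x-axis using Ī + A·d² with d = y − 4.4:
  web: d = 0 in → contributes +39.75 in⁴
  top flange (beyond web): d = 4 in → contributes +24.4 in⁴
  bottom flange (beyond web): d = -4 in → contributes +24.4 in⁴
Total I = 88.55 in⁴.

I_x ≈ 89 in⁴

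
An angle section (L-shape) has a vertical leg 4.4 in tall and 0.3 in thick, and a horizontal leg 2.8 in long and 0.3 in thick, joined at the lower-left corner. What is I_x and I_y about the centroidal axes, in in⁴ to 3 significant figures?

Split into non-overlapping primitives; take the origin at the lower-left of the bounding box.
Vertical leg: 0.3 × 4.4, A = 1.32 in², y = 2.2 in, Ī = 2.1296 in⁴.
Horizontal leg (remainder): 2.5 × 0.3, A = 0.75 in², y = 0.15 in, Ī = 0.005625 in⁴.
Centroid: ȳ = ΣA·y / ΣA = 1.4572 in.
Transfer each piece to the centroidal x-axis using Ī + A·d² with d = y − 1.4572:
  vertical leg: d = 0.74275 in → contributes +2.8578 in⁴
  horizontal leg (remainder): d = -1.3072 in → contributes +1.2873 in⁴
Total I = 4.1451 in⁴.
For the y-axis: x̄ = 0.65725 in.
Repeating about the centroidal y-axis gives I_y = 1.3379 in⁴.

I_x ≈ 4.15 in⁴, I_y ≈ 1.34 in⁴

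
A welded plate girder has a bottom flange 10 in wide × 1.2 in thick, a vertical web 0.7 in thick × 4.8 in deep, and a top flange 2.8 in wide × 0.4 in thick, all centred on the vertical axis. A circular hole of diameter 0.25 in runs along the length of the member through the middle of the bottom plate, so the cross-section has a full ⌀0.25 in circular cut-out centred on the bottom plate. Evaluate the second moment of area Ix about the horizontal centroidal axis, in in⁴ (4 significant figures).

Break the section into simple shapes (no overlaps), measuring from the bottom-left corner of the bounding box.
Bottom plate: 10 × 1.2, A = 12 in², y = 0.6 in, Ī = 1.44 in⁴.
Web plate: 0.7 × 4.8, A = 3.36 in², y = 3.6 in, Ī = 6.4512 in⁴.
Top plate: 2.8 × 0.4, A = 1.12 in², y = 6.2 in, Ī = 0.0149333 in⁴.
Hole (subtracted): ⌀0.25, A = 0.0490874 in², y = 0.6 in, Ī = 0.000191748 in⁴.
Centroid: ȳ = ΣA·y / ΣA = 1.5952 in.
Transfer each piece to the horizontal centroidal axis using Ī + A·d² with d = y − 1.5952:
  bottom plate: d = -0.995197 in → contributes +13.325 in⁴
  web plate: d = 2.0048 in → contributes +19.9558 in⁴
  top plate: d = 4.6048 in → contributes +23.7636 in⁴
  hole: d = -0.995197 in → contributes −0.0488088 in⁴
Total I = 56.9957 in⁴.

Ix ≈ 57.00 in⁴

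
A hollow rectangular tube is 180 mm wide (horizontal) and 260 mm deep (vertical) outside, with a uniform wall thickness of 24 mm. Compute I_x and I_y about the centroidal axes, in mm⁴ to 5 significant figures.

Decompose the section into non-overlapping parts with the origin at the bottom-left of its bounding rectangle.
Outer rectangle: 180 × 260, A = 46 800 mm², y = 130 mm, Ī = 263 640 000 mm⁴.
Inner void (subtracted): 132 × 212, A = 27 984 mm², y = 130 mm, Ī = 104 809 408 mm⁴.
By symmetry the centroid is at mid-height, ȳ = 130 mm.
All pieces are centred on the centroidal x-axis, so I = ΣĪ (holes subtracted) = 158 830 592 mm⁴.
Repeating about the centroidal y-axis gives I_y = 85 727 232 mm⁴.

I_x ≈ 1.5883 × 10⁸ mm⁴, I_y ≈ 8.5727 × 10⁷ mm⁴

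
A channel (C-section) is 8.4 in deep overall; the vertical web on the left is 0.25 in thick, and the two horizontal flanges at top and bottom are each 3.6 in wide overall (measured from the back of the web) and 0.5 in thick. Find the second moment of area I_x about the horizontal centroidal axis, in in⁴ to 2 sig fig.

I_x ≈ 65 in⁴

Treat the section as a set of non-overlapping primitives; coordinates are from the bounding-box lower-left.
Web: 0.25 × 8.4, A = 2.1 in², y = 4.2 in, Ī = 12.35 in⁴.
Top flange (beyond web): 3.35 × 0.5, A = 1.675 in², y = 8.15 in, Ī = 0.0349 in⁴.
Bottom flange (beyond web): 3.35 × 0.5, A = 1.675 in², y = 0.25 in, Ī = 0.0349 in⁴.
By symmetry the centroid is at mid-height, ȳ = 4.2 in.
Transfer each piece to the horizontal centroidal axis using Ī + A·d² with d = y − 4.2:
  web: d = 0 in → contributes +12.35 in⁴
  top flange (beyond web): d = 3.95 in → contributes +26.17 in⁴
  bottom flange (beyond web): d = -3.95 in → contributes +26.17 in⁴
Total I = 64.69 in⁴.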